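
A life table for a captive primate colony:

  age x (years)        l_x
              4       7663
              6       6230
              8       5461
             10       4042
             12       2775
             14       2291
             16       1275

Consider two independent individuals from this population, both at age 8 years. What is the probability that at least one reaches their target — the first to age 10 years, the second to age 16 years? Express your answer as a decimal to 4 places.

p₁ = l_10/l_8 = 4042/5461 = 0.740157; p₂ = l_16/l_8 = 1275/5461 = 0.233474.
P(at least one) = 1 − (1−p₁)(1−p₂) = 1 − 0.259843 × 0.766526 = 0.800824.

0.8008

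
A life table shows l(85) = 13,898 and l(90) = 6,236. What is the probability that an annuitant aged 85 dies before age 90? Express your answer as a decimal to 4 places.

0.5513

P(die before 90 | alive at 85) = 1 − l(90)/l(85) = 1 − 6,236/13,898 = (7,662)/13,898 = 0.551302.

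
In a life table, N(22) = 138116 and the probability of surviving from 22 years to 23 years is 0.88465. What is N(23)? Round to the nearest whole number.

122184

N(23) = N(22) × p = 138116 × 0.88465 = 122184.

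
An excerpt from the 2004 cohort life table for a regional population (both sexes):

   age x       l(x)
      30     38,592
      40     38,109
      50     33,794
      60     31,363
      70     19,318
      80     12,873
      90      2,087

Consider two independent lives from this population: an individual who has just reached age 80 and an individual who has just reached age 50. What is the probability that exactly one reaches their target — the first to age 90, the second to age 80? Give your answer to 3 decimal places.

0.420

p₁ = l(90)/l(80) = 2,087/12,873 = 0.162122; p₂ = l(80)/l(50) = 12,873/33,794 = 0.380926.
P(exactly one) = p₁(1−p₂) + (1−p₁)p₂ = 0.100366 + 0.319170 = 0.419535.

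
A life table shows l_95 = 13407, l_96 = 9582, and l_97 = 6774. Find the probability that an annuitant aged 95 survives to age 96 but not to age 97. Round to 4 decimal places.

0.2094

We want 1|1q95 = (l_96 − l_97)/l_95.
This is the probability of reaching 96 but not 97, conditional on being alive at 95: (l_96 − l_97) / l_95.
= (9582 − 6774) / 13407 = 2808 / 13407 = 0.209443.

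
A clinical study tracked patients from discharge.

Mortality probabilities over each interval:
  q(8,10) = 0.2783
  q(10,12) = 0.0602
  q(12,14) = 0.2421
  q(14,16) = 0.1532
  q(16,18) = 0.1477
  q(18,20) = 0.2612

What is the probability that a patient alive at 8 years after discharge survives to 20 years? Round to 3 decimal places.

The overall survival probability is (1 − 0.2783) × (1 − 0.0602) × (1 − 0.2421) × (1 − 0.1532) × (1 − 0.1477) × (1 − 0.2612).
= 0.7217 × 0.9398 × 0.7579 × 0.8468 × 0.8523 × 0.7388 = 0.274097.

0.274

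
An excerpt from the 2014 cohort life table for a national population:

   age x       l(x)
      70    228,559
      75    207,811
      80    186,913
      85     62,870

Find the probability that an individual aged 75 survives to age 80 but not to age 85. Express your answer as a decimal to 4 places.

This is the probability of reaching 80 but not 85, conditional on being alive at 75: (l(80) − l(85)) / l(75).
= (186,913 − 62,870) / 207,811 = 124,043 / 207,811 = 0.596903.

0.5969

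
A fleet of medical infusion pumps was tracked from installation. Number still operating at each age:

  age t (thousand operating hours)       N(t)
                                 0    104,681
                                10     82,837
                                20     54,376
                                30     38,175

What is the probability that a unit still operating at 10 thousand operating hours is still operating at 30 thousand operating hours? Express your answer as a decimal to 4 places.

The conditional survival probability is N(30)/N(10) = 38,175/82,837 = 0.460845.

0.4608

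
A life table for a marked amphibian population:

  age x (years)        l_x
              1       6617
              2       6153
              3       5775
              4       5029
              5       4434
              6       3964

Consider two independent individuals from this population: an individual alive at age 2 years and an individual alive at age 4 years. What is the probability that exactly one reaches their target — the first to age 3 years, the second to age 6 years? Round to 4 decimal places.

0.2472

p₁ = l_3/l_2 = 5775/6153 = 0.938567; p₂ = l_6/l_4 = 3964/5029 = 0.788228.
P(exactly one) = p₁(1−p₂) + (1−p₁)p₂ = 0.198762 + 0.048423 = 0.247185.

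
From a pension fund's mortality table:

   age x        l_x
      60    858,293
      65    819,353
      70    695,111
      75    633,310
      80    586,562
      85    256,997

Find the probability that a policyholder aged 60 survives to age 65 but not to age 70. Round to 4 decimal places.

0.1448

This is the probability of reaching 65 but not 70, conditional on being alive at 60: (l_65 − l_70) / l_60.
= (819,353 − 695,111) / 858,293 = 124,242 / 858,293 = 0.144755.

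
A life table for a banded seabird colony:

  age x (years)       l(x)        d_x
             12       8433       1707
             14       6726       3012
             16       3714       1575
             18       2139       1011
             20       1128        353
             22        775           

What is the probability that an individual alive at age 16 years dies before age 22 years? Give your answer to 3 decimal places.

P(die before 22 | alive at 16) = 1 − l(22)/l(16) = 1 − 775/3714 = (2939)/3714 = 0.791330.

0.791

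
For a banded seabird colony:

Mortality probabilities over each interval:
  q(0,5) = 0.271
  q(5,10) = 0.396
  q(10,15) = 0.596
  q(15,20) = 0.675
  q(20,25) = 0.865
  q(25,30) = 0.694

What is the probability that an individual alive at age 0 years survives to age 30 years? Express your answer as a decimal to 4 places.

0.0024

Chaining the interval survival probabilities: (1 − 0.271) × (1 − 0.396) × (1 − 0.596) × (1 − 0.675) × (1 − 0.865) × (1 − 0.694).
= 0.729 × 0.604 × 0.404 × 0.325 × 0.135 × 0.306 = 0.002388.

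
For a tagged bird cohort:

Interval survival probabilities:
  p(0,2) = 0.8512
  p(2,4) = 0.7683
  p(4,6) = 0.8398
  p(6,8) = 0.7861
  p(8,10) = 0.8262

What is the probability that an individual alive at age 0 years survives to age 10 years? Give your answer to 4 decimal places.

0.3567

Survival from 0 to 10 is the product of surviving each interval: 0.8512 × 0.7683 × 0.8398 × 0.7861 × 0.8262.
= 0.356699.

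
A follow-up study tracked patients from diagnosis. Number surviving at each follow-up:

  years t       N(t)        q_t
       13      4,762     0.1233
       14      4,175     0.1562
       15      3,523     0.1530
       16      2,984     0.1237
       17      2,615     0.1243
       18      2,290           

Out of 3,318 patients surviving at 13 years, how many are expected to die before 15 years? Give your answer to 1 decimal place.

The relevant probability is 1 − 3,523/4,762 = 0.260185.
Expected number = 3,318 × 0.260185 = 863.3.

863.3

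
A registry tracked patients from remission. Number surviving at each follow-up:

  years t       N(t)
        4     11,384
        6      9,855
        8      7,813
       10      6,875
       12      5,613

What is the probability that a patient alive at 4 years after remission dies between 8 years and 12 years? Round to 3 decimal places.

This is the probability of reaching 8 but not 12, conditional on being alive at 4: (N(8) − N(12)) / N(4).
= (7,813 − 5,613) / 11,384 = 2,200 / 11,384 = 0.193254.

0.193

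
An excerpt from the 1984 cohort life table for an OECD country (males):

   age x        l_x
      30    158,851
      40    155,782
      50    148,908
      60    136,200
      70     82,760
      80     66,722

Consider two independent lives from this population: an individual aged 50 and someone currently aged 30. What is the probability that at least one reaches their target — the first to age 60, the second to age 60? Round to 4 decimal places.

p₁ = l_60/l_50 = 136,200/148,908 = 0.914659; p₂ = l_60/l_30 = 136,200/158,851 = 0.857407.
P(at least one) = 1 − (1−p₁)(1−p₂) = 1 − 0.085341 × 0.142593 = 0.987831.

0.9878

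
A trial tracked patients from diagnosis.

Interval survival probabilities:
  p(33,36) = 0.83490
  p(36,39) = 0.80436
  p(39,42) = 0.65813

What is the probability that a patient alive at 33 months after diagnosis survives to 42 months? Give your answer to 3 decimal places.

0.442

Chaining the interval survival probabilities: 0.83490 × 0.80436 × 0.65813.
= 0.441974.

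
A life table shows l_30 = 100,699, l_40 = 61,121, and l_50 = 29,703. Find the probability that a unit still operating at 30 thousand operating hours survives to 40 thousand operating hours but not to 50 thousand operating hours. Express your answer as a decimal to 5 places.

0.31200

This is the probability of reaching 40 but not 50, conditional on being operational at 30: (l_40 − l_50) / l_30.
= (61,121 − 29,703) / 100,699 = 31,418 / 100,699 = 0.311999.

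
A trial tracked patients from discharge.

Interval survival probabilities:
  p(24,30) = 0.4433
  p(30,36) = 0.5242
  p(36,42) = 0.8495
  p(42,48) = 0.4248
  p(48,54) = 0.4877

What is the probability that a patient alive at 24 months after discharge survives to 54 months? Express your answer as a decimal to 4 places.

0.0409

The overall survival probability is 0.4433 × 0.5242 × 0.8495 × 0.4248 × 0.4877.
= 0.040897.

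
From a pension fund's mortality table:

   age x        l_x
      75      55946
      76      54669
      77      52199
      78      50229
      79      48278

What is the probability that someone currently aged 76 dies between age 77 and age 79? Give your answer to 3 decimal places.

We want 1|2q76 = (l_77 − l_79)/l_76.
This is the probability of reaching 77 but not 79, conditional on being alive at 76: (l_77 − l_79) / l_76.
= (52199 − 48278) / 54669 = 3921 / 54669 = 0.071723.

0.072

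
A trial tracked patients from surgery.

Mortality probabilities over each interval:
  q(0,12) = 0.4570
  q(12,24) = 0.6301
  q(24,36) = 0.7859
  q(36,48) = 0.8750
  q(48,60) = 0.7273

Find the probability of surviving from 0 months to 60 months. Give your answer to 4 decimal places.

0.0015

P(survive 0→60) = (1 − 0.4570) × (1 − 0.6301) × (1 − 0.7859) × (1 − 0.8750) × (1 − 0.7273).
= 0.5430 × 0.3699 × 0.2141 × 0.1250 × 0.2727 = 0.001466.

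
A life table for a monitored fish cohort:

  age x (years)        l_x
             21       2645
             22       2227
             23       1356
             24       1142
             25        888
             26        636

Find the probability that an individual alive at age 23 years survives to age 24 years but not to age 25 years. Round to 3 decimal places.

This is the probability of reaching 24 but not 25, conditional on being alive at 23: (l_24 − l_25) / l_23.
= (1142 − 888) / 1356 = 254 / 1356 = 0.187316.

0.187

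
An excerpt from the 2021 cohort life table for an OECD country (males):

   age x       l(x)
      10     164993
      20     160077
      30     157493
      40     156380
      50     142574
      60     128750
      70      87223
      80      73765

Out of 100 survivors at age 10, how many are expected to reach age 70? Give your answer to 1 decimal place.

The relevant probability is 87223/164993 = 0.528647.
Expected number = 100 × 0.528647 = 52.9.

52.9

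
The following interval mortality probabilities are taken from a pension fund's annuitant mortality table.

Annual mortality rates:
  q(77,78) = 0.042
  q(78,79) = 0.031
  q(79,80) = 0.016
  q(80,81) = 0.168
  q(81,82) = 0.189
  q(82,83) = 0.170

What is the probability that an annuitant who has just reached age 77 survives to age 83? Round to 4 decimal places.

0.5116

Chaining the interval survival probabilities: (1 − 0.042) × (1 − 0.031) × (1 − 0.016) × (1 − 0.168) × (1 − 0.189) × (1 − 0.170).
= 0.958 × 0.969 × 0.984 × 0.832 × 0.811 × 0.830 = 0.511572.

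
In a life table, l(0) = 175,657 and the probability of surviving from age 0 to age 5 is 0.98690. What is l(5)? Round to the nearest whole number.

l(5) = l(0) × p = 175,657 × 0.98690 = 173356.

173356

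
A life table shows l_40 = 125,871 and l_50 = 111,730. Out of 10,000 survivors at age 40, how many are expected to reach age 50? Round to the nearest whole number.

The relevant probability is 111,730/125,871 = 0.887655.
Expected number = 10,000 × 0.887655 = 8877.

8877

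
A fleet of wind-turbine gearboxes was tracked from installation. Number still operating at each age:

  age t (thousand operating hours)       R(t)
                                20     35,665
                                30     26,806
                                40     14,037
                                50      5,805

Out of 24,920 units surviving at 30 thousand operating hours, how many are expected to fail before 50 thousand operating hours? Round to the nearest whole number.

The relevant probability is 1 − 5,805/26,806 = 0.783444.
Expected number = 24,920 × 0.783444 = 19523.

19523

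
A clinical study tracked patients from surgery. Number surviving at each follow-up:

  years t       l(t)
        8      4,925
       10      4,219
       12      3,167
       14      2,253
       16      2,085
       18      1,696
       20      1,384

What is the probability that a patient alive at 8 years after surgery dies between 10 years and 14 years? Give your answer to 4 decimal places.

0.3992

This is the probability of reaching 10 but not 14, conditional on being alive at 8: (l(10) − l(14)) / l(8).
= (4,219 − 2,253) / 4,925 = 1,966 / 4,925 = 0.399188.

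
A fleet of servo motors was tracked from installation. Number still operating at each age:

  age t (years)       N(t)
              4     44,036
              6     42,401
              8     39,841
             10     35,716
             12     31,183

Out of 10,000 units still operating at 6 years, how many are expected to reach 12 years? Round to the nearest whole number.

The relevant probability is 31,183/42,401 = 0.735431.
Expected number = 10,000 × 0.735431 = 7354.

7354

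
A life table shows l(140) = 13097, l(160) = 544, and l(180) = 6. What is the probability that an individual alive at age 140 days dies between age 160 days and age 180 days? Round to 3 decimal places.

0.041

This is the probability of reaching 160 but not 180, conditional on being alive at 140: (l(160) − l(180)) / l(140).
= (544 − 6) / 13097 = 538 / 13097 = 0.041078.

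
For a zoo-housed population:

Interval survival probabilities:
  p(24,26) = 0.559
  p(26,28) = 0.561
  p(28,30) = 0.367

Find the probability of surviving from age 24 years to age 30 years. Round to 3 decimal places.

Chaining the interval survival probabilities: 0.559 × 0.561 × 0.367.
= 0.115091.

0.115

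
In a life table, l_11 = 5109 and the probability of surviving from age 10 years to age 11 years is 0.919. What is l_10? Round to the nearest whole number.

5559

l_10 = l_11 / p = 5109 / 0.919 = 5559.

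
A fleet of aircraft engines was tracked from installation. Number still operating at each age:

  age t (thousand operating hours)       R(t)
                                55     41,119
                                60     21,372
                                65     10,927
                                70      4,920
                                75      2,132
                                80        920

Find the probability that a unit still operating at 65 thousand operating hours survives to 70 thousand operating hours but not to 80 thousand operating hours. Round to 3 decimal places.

0.366

This is the probability of reaching 70 but not 80, conditional on being operational at 65: (R(70) − R(80)) / R(65).
= (4,920 − 920) / 10,927 = 4,000 / 10,927 = 0.366066.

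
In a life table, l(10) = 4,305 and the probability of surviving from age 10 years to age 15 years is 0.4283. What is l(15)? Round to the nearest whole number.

1844

l(15) = l(10) × p = 4,305 × 0.4283 = 1844.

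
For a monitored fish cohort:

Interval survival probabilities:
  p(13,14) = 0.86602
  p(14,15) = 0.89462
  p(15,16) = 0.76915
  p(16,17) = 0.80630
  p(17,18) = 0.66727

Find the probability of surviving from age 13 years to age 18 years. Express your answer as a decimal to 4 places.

Survival from 13 to 18 is the product of surviving each interval: 0.86602 × 0.89462 × 0.76915 × 0.80630 × 0.66727.
= 0.320609.

0.3206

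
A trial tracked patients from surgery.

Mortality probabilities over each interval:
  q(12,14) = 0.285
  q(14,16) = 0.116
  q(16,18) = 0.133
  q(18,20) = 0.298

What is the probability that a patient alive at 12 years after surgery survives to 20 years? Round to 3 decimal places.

0.385

Chaining the interval survival probabilities: (1 − 0.285) × (1 − 0.116) × (1 − 0.133) × (1 − 0.298).
= 0.715 × 0.884 × 0.867 × 0.702 = 0.384693.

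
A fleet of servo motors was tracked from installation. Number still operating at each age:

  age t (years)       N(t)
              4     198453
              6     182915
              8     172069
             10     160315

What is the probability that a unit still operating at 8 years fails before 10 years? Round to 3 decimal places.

P(fail before 10 | operational at 8) = 1 − N(10)/N(8) = 1 − 160315/172069 = (11754)/172069 = 0.068310.

0.068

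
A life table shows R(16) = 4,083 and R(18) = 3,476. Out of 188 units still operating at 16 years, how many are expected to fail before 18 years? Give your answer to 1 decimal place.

27.9

The relevant probability is 1 − 3,476/4,083 = 0.148665.
Expected number = 188 × 0.148665 = 27.9.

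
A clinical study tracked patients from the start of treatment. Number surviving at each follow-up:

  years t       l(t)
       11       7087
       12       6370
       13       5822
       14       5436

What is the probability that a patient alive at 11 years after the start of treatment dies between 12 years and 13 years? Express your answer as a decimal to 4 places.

This is the probability of reaching 12 but not 13, conditional on being alive at 11: (l(12) − l(13)) / l(11).
= (6370 − 5822) / 7087 = 548 / 7087 = 0.077325.

0.0773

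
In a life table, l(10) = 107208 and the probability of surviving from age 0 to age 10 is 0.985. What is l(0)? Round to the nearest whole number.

l(0) = l(10) / p = 107208 / 0.985 = 108841.

108841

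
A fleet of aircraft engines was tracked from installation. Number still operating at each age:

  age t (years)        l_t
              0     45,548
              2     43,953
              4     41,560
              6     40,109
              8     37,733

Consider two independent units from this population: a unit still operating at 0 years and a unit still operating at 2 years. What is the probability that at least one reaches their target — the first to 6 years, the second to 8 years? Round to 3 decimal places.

0.983

p₁ = l_6/l_0 = 40,109/45,548 = 0.880588; p₂ = l_8/l_2 = 37,733/43,953 = 0.858485.
P(at least one) = 1 − (1−p₁)(1−p₂) = 1 − 0.119412 × 0.141515 = 0.983101.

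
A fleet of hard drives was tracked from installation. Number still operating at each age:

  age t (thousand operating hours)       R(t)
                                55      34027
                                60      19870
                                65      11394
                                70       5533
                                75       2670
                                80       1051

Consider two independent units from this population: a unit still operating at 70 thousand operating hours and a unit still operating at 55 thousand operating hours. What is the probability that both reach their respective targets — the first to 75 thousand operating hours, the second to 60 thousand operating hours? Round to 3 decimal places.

p₁ = R(75)/R(70) = 2670/5533 = 0.482559; p₂ = R(60)/R(55) = 19870/34027 = 0.583948.
P(both) = p₁ × p₂ = 0.482559 × 0.583948 = 0.281789.

0.282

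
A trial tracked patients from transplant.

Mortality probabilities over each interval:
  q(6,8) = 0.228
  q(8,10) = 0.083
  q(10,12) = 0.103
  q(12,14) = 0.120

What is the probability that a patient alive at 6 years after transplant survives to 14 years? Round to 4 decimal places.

0.5588

The overall survival probability is (1 − 0.228) × (1 − 0.083) × (1 − 0.103) × (1 − 0.120).
= 0.772 × 0.917 × 0.897 × 0.880 = 0.558807.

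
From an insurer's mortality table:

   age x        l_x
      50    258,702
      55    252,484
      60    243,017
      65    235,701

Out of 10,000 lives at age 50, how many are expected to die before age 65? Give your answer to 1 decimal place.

889.1

The relevant probability is 1 − 235,701/258,702 = 0.088909.
Expected number = 10,000 × 0.088909 = 889.1.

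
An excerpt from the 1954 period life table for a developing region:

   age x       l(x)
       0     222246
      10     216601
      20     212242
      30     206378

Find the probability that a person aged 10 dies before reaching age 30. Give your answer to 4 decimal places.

0.0472

P(die before 30 | alive at 10) = 1 − l(30)/l(10) = 1 − 206378/216601 = (10223)/216601 = 0.047197.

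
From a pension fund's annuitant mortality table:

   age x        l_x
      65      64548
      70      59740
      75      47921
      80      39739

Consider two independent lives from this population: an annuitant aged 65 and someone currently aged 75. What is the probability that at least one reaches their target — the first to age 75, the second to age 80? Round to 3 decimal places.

p₁ = l_75/l_65 = 47921/64548 = 0.742409; p₂ = l_80/l_75 = 39739/47921 = 0.829261.
P(at least one) = 1 − (1−p₁)(1−p₂) = 1 − 0.257591 × 0.170739 = 0.956019.

0.956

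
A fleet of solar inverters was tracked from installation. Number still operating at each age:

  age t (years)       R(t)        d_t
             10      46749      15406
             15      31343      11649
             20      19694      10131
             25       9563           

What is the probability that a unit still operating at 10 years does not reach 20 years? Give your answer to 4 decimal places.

0.5787

P(fail before 20 | operational at 10) = 1 − R(20)/R(10) = 1 − 19694/46749 = (27055)/46749 = 0.578729.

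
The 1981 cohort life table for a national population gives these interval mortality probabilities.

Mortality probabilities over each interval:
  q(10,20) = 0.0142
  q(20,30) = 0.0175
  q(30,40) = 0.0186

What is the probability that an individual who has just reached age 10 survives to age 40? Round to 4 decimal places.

Survival from 10 to 40 is the product of surviving each interval: (1 − 0.0142) × (1 − 0.0175) × (1 − 0.0186).
= 0.9858 × 0.9825 × 0.9814 = 0.950533.

0.9505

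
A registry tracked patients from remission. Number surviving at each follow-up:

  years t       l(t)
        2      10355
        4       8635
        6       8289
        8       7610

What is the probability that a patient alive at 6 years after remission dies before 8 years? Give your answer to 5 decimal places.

P(die before 8 | alive at 6) = 1 − l(8)/l(6) = 1 − 7610/8289 = (679)/8289 = 0.081916.

0.08192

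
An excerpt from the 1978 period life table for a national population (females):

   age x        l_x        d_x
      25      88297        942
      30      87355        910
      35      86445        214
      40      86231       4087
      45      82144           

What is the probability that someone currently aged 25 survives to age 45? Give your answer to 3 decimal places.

0.930

We want 20p25 = l_45/l_25.
The conditional survival probability is l_45/l_25 = 82144/88297 = 0.930315.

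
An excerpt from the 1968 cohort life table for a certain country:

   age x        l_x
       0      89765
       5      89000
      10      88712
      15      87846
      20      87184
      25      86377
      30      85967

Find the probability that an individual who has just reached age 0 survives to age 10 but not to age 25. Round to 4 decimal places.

0.0260

We want 10|15q0 = (l_10 − l_25)/l_0.
This is the probability of reaching 10 but not 25, conditional on being alive at 0: (l_10 − l_25) / l_0.
= (88712 − 86377) / 89765 = 2335 / 89765 = 0.026012.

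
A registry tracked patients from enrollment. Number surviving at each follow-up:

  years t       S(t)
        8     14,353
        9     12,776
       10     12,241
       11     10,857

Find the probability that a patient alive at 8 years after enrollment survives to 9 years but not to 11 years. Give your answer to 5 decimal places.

This is the probability of reaching 9 but not 11, conditional on being alive at 8: (S(9) − S(11)) / S(8).
= (12,776 − 10,857) / 14,353 = 1,919 / 14,353 = 0.133700.

0.13370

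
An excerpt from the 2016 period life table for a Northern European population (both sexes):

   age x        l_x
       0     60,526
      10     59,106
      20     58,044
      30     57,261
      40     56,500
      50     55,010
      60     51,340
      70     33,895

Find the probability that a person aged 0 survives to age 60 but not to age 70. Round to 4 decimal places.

We want 60|10q0 = (l_60 − l_70)/l_0.
This is the probability of reaching 60 but not 70, conditional on being alive at 0: (l_60 − l_70) / l_0.
= (51,340 − 33,895) / 60,526 = 17,445 / 60,526 = 0.288223.

0.2882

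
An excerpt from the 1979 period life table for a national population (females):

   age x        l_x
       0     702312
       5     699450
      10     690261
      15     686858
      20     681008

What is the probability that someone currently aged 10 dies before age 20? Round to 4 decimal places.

0.0134

P(die before 20 | alive at 10) = 1 − l_20/l_10 = 1 − 681008/690261 = (9253)/690261 = 0.013405.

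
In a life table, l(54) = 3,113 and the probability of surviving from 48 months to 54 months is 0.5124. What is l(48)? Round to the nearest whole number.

l(48) = l(54) / p = 3,113 / 0.5124 = 6075.

6075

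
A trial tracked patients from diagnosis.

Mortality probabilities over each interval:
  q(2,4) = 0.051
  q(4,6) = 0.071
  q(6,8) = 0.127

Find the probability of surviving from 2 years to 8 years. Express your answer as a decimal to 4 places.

0.7697

P(survive 2→8) = (1 − 0.051) × (1 − 0.071) × (1 − 0.127).
= 0.949 × 0.929 × 0.873 = 0.769655.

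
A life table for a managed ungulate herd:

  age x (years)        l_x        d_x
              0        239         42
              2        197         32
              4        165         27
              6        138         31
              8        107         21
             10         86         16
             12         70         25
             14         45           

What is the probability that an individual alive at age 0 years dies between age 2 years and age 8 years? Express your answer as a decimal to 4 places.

This is the probability of reaching 2 but not 8, conditional on being alive at 0: (l_2 − l_8) / l_0.
= (197 − 107) / 239 = 90 / 239 = 0.376569.

0.3766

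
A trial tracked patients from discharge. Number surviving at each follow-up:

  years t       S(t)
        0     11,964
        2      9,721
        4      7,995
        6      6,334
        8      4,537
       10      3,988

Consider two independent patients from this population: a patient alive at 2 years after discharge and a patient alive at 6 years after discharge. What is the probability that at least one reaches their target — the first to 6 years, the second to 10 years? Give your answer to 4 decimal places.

0.8710

p₁ = S(6)/S(2) = 6,334/9,721 = 0.651579; p₂ = S(10)/S(6) = 3,988/6,334 = 0.629618.
P(at least one) = 1 − (1−p₁)(1−p₂) = 1 − 0.348421 × 0.370382 = 0.870951.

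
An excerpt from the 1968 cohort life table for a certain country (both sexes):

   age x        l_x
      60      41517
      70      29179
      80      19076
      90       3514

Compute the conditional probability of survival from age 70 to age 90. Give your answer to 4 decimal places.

0.1204

We want 20p70 = l_90/l_70.
The conditional survival probability is l_90/l_70 = 3514/29179 = 0.120429.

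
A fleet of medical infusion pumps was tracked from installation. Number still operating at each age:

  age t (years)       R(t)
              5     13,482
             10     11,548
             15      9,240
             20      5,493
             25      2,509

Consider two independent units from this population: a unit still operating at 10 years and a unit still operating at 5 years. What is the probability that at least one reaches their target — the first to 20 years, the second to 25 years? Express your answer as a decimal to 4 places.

p₁ = R(20)/R(10) = 5,493/11,548 = 0.475667; p₂ = R(25)/R(5) = 2,509/13,482 = 0.186100.
P(at least one) = 1 − (1−p₁)(1−p₂) = 1 − 0.524333 × 0.813900 = 0.573245.

0.5732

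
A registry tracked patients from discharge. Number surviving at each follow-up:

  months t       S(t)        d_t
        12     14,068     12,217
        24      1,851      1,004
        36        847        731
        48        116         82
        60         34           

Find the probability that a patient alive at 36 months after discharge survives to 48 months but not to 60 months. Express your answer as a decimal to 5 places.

This is the probability of reaching 48 but not 60, conditional on being alive at 36: (S(48) − S(60)) / S(36).
= (116 − 34) / 847 = 82 / 847 = 0.096812.

0.09681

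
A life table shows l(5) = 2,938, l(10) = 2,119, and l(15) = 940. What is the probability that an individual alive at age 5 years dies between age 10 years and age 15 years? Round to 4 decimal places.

0.4013

This is the probability of reaching 10 but not 15, conditional on being alive at 5: (l(10) − l(15)) / l(5).
= (2,119 − 940) / 2,938 = 1,179 / 2,938 = 0.401293.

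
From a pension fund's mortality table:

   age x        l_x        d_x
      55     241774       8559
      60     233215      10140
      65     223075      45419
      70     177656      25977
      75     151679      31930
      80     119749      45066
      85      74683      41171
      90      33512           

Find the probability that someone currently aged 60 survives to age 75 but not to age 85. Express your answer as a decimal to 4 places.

0.3302

We want 15|10q60 = (l_75 − l_85)/l_60.
This is the probability of reaching 75 but not 85, conditional on being alive at 60: (l_75 − l_85) / l_60.
= (151679 − 74683) / 233215 = 76996 / 233215 = 0.330150.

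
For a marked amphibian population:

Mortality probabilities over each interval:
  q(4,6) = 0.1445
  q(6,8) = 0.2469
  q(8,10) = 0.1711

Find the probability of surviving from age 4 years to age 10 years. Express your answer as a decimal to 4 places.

0.5340

P(survive 4→10) = (1 − 0.1445) × (1 − 0.2469) × (1 − 0.1711).
= 0.8555 × 0.7531 × 0.8289 = 0.534041.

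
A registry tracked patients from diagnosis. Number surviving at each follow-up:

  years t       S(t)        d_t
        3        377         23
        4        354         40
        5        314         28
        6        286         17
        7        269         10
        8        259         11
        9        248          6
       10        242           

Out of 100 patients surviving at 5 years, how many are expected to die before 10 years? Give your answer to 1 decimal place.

22.9

The relevant probability is 1 − 242/314 = 0.229299.
Expected number = 100 × 0.229299 = 22.9.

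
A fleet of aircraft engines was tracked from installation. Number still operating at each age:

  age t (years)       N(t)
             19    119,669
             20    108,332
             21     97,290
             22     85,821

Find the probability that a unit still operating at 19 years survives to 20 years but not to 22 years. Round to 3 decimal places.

This is the probability of reaching 20 but not 22, conditional on being operational at 19: (N(20) − N(22)) / N(19).
= (108,332 − 85,821) / 119,669 = 22,511 / 119,669 = 0.188111.

0.188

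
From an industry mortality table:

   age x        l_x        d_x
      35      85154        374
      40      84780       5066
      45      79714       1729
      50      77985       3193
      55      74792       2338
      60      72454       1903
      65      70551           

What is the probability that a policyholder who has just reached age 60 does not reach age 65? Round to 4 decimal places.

P(die before 65 | alive at 60) = 1 − l_65/l_60 = 1 − 70551/72454 = (1903)/72454 = 0.026265.

0.0263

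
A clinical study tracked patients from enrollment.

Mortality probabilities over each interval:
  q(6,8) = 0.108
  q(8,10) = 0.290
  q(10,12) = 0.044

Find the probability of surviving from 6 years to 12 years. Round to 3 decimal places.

0.605

The overall survival probability is (1 − 0.108) × (1 − 0.290) × (1 − 0.044).
= 0.892 × 0.710 × 0.956 = 0.605454.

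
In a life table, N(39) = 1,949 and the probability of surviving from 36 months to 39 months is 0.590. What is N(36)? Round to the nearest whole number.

N(36) = N(39) / p = 1,949 / 0.590 = 3303.

3303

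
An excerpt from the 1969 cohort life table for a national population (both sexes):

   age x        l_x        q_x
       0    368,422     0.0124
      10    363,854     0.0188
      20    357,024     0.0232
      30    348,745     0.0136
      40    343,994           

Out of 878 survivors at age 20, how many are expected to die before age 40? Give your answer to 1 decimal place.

The relevant probability is 1 − 343,994/357,024 = 0.036496.
Expected number = 878 × 0.036496 = 32.0.

32.0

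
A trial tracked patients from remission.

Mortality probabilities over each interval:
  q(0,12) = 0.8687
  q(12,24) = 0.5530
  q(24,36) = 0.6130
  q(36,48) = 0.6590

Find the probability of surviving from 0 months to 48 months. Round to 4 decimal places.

P(survive 0→48) = (1 − 0.8687) × (1 − 0.5530) × (1 − 0.6130) × (1 − 0.6590).
= 0.1313 × 0.4470 × 0.3870 × 0.3410 = 0.007745.

0.0077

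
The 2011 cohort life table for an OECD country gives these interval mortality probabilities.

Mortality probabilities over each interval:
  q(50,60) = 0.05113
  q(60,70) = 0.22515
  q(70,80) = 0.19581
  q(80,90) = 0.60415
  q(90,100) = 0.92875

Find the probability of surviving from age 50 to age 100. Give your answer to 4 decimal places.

0.0167

Chaining the interval survival probabilities: (1 − 0.05113) × (1 − 0.22515) × (1 − 0.19581) × (1 − 0.60415) × (1 − 0.92875).
= 0.94887 × 0.77485 × 0.80419 × 0.39585 × 0.07125 = 0.016676.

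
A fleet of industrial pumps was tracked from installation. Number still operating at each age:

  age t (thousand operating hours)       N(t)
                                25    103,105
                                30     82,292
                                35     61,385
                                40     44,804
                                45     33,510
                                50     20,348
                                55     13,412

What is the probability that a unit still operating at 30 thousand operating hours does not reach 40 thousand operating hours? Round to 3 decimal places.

P(fail before 40 | operational at 30) = 1 − N(40)/N(30) = 1 − 44,804/82,292 = (37,488)/82,292 = 0.455549.

0.456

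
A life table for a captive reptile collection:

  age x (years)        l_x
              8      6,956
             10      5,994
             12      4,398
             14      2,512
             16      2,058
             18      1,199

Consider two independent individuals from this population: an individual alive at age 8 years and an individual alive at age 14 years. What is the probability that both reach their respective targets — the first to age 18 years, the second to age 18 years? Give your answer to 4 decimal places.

p₁ = l_18/l_8 = 1,199/6,956 = 0.172369; p₂ = l_18/l_14 = 1,199/2,512 = 0.477309.
P(both) = p₁ × p₂ = 0.172369 × 0.477309 = 0.082273.

0.0823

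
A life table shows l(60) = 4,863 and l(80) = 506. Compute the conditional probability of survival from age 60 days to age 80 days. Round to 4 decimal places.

The conditional survival probability is l(80)/l(60) = 506/4,863 = 0.104051.

0.1041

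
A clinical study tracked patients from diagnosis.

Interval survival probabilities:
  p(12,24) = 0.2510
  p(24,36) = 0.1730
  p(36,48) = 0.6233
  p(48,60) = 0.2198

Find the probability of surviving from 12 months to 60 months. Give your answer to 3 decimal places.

0.006

Survival from 12 to 60 is the product of surviving each interval: 0.2510 × 0.1730 × 0.6233 × 0.2198.
= 0.005949.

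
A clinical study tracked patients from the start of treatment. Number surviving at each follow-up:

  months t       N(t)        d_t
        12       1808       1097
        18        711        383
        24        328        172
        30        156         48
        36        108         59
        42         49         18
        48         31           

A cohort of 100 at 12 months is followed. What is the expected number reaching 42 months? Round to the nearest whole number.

The relevant probability is 49/1808 = 0.027102.
Expected number = 100 × 0.027102 = 3.

3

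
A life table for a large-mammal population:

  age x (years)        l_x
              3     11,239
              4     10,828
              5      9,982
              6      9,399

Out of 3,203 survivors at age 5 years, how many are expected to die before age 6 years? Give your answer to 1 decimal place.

The relevant probability is 1 − 9,399/9,982 = 0.058405.
Expected number = 3,203 × 0.058405 = 187.1.

187.1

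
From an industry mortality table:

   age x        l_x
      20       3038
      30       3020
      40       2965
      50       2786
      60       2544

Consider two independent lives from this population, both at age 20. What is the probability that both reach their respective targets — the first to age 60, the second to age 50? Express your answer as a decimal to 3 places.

0.768

p₁ = l_60/l_20 = 2544/3038 = 0.837393; p₂ = l_50/l_20 = 2786/3038 = 0.917051.
P(both) = p₁ × p₂ = 0.837393 × 0.917051 = 0.767932.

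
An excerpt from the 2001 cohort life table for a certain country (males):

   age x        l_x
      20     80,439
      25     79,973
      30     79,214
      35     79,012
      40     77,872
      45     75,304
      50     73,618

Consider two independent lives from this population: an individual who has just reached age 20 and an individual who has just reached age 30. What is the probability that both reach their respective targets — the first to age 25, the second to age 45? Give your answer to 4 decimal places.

p₁ = l_25/l_20 = 79,973/80,439 = 0.994207; p₂ = l_45/l_30 = 75,304/79,214 = 0.950640.
P(both) = p₁ × p₂ = 0.994207 × 0.950640 = 0.945133.

0.9451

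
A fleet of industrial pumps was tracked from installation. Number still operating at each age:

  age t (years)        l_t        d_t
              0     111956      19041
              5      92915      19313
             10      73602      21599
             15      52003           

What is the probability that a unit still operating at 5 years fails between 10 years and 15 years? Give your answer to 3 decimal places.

0.232

This is the probability of reaching 10 but not 15, conditional on being operational at 5: (l_10 − l_15) / l_5.
= (73602 − 52003) / 92915 = 21599 / 92915 = 0.232460.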